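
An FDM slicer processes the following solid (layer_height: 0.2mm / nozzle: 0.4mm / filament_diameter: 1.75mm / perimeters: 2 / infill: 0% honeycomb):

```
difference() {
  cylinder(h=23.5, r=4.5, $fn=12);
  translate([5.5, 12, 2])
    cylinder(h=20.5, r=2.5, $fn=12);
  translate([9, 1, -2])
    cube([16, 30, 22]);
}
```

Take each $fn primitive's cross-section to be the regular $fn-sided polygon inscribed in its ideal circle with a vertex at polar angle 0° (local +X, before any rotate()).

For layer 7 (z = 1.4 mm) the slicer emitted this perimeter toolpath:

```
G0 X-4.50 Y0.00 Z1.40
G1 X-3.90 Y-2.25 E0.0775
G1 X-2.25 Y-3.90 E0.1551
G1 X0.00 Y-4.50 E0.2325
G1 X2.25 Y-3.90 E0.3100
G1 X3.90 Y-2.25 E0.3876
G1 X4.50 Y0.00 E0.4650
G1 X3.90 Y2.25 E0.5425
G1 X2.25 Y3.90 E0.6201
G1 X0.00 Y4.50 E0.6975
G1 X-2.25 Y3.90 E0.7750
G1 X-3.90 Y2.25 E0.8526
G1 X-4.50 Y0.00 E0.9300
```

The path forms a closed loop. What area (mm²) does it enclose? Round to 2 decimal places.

Apply the shoelace formula to the sequence of (X, Y) vertices; enclosed area = 60.79 mm².

60.79 mm²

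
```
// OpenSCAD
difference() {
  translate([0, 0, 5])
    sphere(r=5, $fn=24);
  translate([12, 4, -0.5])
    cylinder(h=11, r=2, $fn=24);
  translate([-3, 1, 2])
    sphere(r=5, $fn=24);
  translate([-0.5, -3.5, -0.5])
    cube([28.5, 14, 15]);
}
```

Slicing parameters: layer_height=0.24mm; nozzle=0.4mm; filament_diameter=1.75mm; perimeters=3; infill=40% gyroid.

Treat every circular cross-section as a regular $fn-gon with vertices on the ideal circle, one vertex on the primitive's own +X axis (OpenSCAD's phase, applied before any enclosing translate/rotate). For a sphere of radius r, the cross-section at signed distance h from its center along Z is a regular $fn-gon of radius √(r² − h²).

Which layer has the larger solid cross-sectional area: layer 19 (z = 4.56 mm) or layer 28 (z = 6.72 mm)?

Layer 19 (z = 4.56): the r=5 sphere contributes a regular 24-gon of circumradius √(5²−0.44²) = 4.981 (area = (24/2)·4.981²·sin(360°/24) = 77.04 mm²); the r=2 cylinder at (12, 4) contributes a regular 24-gon of circumradius 2 (area = (24/2)·2.000²·sin(360°/24) = 12.42 mm²); the sphere at (-3, 1): section is a regular 24-gon, circumradius = √(r²−h²) = √(5²−2.56²) = 4.295 (area = (24/2)·4.295²·sin(360°/24) = 57.29 mm²); the cube at (-0.5, -3.5) is present — its section is the full 28.5×14 rectangle (area 399.00 mm²); Subtracting the remaining from the first: starting from the r=5 sphere (77.04 mm²), the r=2 cylinder at (12, 4) misses the remaining region (no effect); the r=5 sphere at (-3, 1) partially overlaps it — only the 37.87 mm² overlap (of its 57.29 mm²) is removed, clipping the outline; the 28.5×14 cube at (-0.5, -3.5) partially overlaps it — only the 30.66 mm² overlap (of its 399.00 mm²) is removed, clipping the outline — area = 8.52 mm². So its area = 8.52 mm². Layer 28 (z = 6.72): the r=5 sphere contributes a regular 24-gon of circumradius √(5²−1.72²) = 4.695 (area = (24/2)·4.695²·sin(360°/24) = 68.46 mm²); the r=2 cylinder at (12, 4) gives a regular 24-gon of circumradius 2 (constant along its height) (area = (24/2)·2.000²·sin(360°/24) = 12.42 mm²); the r=5 sphere at (-3, 1) contributes a regular 24-gon of circumradius √(5²−4.72²) = 1.650 (area = (24/2)·1.650²·sin(360°/24) = 8.45 mm²); the cube at (-0.5, -3.5) (footprint 28.5×14) is included at this height (area 399.00 mm²); After the difference (first − rest): starting from the r=5 sphere (68.46 mm²), the r=2 cylinder at (12, 4) misses the remaining region (no effect); the r=5 sphere at (-3, 1) partially overlaps it — only the 8.31 mm² overlap (of its 8.45 mm²) is removed, clipping the outline; the 28.5×14 cube at (-0.5, -3.5) partially overlaps it — only the 35.84 mm² overlap (of its 399.00 mm²) is removed, clipping the outline — area = 24.31 mm². So its area = 24.31 mm². Layer 28 is larger (24.31 vs 8.52 mm²).

layer 28 (z = 6.72 mm)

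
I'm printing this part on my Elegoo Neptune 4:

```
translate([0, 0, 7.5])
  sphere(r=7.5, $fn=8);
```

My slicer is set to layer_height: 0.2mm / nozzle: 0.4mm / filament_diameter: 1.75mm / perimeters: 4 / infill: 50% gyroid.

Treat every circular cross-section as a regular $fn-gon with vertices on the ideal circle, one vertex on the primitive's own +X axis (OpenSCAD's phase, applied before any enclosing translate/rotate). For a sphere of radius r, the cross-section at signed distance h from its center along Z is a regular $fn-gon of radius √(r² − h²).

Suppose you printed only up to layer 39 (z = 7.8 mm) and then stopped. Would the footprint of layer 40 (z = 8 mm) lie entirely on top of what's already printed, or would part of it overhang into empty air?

Compare the two slices. At z = 7.8: the r=7.5 sphere slices to a regular 8-gon of circumradius 7.494 (√(r²−h²) with h=0.3 from center) (area = (8/2)·7.494²·sin(360°/8) = 158.84 mm²). At z = 8: the r=7.5 sphere slices to a regular 8-gon of circumradius 7.483 (√(r²−h²) with h=0.5 from center) (area = (8/2)·7.483²·sin(360°/8) = 158.39 mm²). Checking containment: the cross-section at z = 8 is a subset of the cross-section at z = 7.8.

entirely on top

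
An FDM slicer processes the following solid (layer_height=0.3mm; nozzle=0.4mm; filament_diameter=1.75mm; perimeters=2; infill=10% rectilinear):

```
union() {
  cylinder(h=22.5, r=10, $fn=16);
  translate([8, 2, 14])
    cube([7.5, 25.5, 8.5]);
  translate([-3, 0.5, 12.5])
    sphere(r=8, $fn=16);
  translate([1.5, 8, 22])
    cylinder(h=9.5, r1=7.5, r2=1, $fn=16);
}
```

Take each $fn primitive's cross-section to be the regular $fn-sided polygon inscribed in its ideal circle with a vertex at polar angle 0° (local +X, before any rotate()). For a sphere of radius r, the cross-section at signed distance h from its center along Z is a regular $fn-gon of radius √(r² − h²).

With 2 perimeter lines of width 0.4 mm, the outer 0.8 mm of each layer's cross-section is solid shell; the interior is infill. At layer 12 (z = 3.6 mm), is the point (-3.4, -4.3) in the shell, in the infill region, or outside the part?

infill

At z = 3.6 mm: the r=10 cylinder contributes a regular 16-gon of circumradius 10; the cube at (8, 2) is absent (z outside [14, 22.5]); the sphere at (-3, 0.5) is not intersected at this z (|z−center|=8.900 > r=8); the cone at (1.5, 8) is not intersected at this z (z outside [22, 31.5]); Merging all regions: only the r=10 cylinder is present, so the union is just that shape — 1 connected region. Overall, the cross-section is a single solid region. The nearest boundary edge runs (-7.07, -7.07)→(-3.83, -9.24); distance from the point to it = 4.34 mm. The point is inside the cross-section and 4.34 mm from the nearest boundary — more than the 0.8 mm shell width (2 × 0.4), so it's in the infill interior.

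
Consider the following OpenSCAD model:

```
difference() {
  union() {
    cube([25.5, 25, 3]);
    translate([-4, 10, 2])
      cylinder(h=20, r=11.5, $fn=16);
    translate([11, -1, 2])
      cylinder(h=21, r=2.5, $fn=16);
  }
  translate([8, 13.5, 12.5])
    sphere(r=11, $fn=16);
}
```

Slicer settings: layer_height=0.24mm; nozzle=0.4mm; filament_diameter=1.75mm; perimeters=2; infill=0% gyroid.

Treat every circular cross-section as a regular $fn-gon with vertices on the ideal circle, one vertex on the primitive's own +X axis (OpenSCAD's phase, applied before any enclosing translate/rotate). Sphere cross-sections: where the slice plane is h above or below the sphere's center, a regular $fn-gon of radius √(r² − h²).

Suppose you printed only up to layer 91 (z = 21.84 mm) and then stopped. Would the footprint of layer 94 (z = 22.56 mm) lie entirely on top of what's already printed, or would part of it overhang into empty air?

Compare the two slices. At z = 21.84: the cube is absent (z outside [0, 3]); the r=11.5 cylinder at (-4, 10) contributes a regular 16-gon of circumradius 11.5 (area = (16/2)·11.500²·sin(360°/16) = 404.88 mm²); the cylinder at (11, -1): section is a regular 16-gon, circumradius r=2.5 (area = (16/2)·2.500²·sin(360°/16) = 19.13 mm²); Combining (union): the 2 present regions are separate (no shared area or edge), so areas and boundary lengths simply add and each stays a separate island — area = 424.01 mm²; the r=11 sphere at (8, 13.5) contributes a regular 16-gon of circumradius √(11²−9.34²) = 5.811 (area = (16/2)·5.811²·sin(360°/16) = 103.37 mm²); Subtracting the remaining from the first: starting from the result so far (424.01 mm²), the r=11 sphere at (8, 13.5) partially overlaps it — only the 33.71 mm² overlap (of its 103.37 mm²) is removed, clipping the outline — area = 390.30 mm². At z = 22.56: the cube is not intersected at this z (z outside [0, 3]); the cylinder at (-4, 10) is not intersected at this z (z outside [2, 22]); the cylinder at (11, -1): section is a regular 16-gon, circumradius r=2.5 (area = (16/2)·2.500²·sin(360°/16) = 19.13 mm²); Taking the union: only the r=2.5 cylinder at (11, -1) is present, so the union is just that shape — area = 19.13 mm²; the r=11 sphere at (8, 13.5) slices to a regular 16-gon of circumradius 4.449 (√(r²−h²) with h=10.06 from center) (area = (16/2)·4.449²·sin(360°/16) = 60.61 mm²); Taking the first minus the rest: starting from the result so far (19.13 mm²), the r=11 sphere at (8, 13.5) misses the remaining region (no effect) — area = 19.13 mm². Checking containment: the cross-section at z = 22.56 is a subset of the cross-section at z = 21.84.

entirely on top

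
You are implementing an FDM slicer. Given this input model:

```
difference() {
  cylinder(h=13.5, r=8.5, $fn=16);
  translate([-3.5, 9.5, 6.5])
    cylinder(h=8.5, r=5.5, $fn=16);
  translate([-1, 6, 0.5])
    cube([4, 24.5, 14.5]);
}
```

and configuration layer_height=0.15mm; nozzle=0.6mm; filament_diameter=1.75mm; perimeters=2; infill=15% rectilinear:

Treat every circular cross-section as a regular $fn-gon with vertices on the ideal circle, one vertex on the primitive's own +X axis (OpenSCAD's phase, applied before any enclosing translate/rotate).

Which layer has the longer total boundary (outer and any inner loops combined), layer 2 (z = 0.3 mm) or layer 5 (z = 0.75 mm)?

Layer 2 (z = 0.3): the r=8.5 cylinder contributes a regular 16-gon of circumradius 8.5 (perimeter = 2·16·8.500·sin(180°/16) = 53.06 mm); the cylinder at (-3.5, 9.5) does not reach this height (z outside [6.5, 15]); the cube at (-1, 6) is not intersected at this z (z outside [0.5, 15]); Taking the first minus the rest: none of the subtracted shapes is present at this height, so the r=8.5 cylinder is unchanged — boundary = 53.06 mm. So its perimeter = 53.06 mm. Layer 5 (z = 0.75): the r=8.5 cylinder contributes a regular 16-gon of circumradius 8.5 (perimeter = 2·16·8.500·sin(180°/16) = 53.06 mm); the cylinder at (-3.5, 9.5) is not intersected at this z (z outside [6.5, 15]); the 4×24.5 cube at (-1, 6) contributes its full rectangle (perimeter 57.00 mm); Subtracting the remaining from the first: starting from the r=8.5 cylinder, the 4×24.5 cube at (-1, 6) partially overlaps it — only the 9.01 mm² overlap (of its 98.00 mm²) is removed, clipping the outline — boundary = 57.19 mm. So its perimeter = 57.19 mm. Layer 5 is larger (57.19 vs 53.06 mm).

layer 5 (z = 0.75 mm)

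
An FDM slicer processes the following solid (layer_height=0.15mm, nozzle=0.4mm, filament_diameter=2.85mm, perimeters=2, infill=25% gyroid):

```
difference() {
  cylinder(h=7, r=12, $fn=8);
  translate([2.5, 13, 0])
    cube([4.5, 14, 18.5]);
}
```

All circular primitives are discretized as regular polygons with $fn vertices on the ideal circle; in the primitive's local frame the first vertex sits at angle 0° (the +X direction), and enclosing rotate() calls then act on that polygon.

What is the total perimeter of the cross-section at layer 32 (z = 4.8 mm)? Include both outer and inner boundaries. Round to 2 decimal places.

At z = 4.8 mm: the r=12 cylinder gives a regular 8-gon of circumradius 12 (constant along its height) (perimeter = 2·8·12.000·sin(180°/8) = 73.48 mm); the cube at (2.5, 13) is present — its section is the full 4.5×14 rectangle (perimeter 37.00 mm); Subtracting the remaining from the first: starting from the r=12 cylinder, the 4.5×14 cube at (2.5, 13) misses the remaining region (no effect) — boundary = 73.48 mm. Overall, the cross-section is a single solid region. Total boundary length (outer) = 73.48 mm.

73.48 mm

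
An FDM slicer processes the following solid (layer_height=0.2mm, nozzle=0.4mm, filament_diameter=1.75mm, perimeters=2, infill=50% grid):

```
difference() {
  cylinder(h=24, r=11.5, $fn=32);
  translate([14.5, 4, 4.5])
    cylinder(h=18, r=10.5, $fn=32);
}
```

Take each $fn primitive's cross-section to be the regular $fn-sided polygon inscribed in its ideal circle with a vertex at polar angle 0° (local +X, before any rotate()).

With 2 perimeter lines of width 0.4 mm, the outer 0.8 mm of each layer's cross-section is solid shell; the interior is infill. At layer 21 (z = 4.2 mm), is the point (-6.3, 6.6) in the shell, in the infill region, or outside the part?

At z = 4.2 mm: the r=11.5 cylinder gives a regular 32-gon of circumradius 11.5 (constant along its height); the cylinder at (14.5, 4) is absent (z outside [4.5, 22.5]); After the difference (first − rest): none of the subtracted shapes is present at this height, so the r=11.5 cylinder is unchanged — 1 connected region. Overall, the cross-section is a single solid region. The nearest boundary edge runs (-6.39, 9.56)→(-8.13, 8.13); distance from the point to it = 2.35 mm. The point is inside the cross-section and 2.35 mm from the nearest boundary — more than the 0.8 mm shell width (2 × 0.4), so it's in the infill interior.

infill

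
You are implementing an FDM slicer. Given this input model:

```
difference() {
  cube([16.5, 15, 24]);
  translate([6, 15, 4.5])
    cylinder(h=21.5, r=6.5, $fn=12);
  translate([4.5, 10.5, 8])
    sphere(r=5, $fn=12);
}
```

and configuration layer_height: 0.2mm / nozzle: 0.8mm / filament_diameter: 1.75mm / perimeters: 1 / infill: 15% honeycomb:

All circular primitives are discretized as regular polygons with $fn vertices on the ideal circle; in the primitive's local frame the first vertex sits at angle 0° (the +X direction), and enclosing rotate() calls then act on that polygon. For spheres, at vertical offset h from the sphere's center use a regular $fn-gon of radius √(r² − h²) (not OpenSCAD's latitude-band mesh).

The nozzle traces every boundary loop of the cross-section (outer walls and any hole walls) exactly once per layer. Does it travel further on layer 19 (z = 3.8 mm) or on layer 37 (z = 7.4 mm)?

Layer 19 (z = 3.8): the cube is present — its section is the full 16.5×15 rectangle (perimeter 63.00 mm); the cylinder at (6, 15) does not reach this height (z outside [4.5, 26]); the sphere at (4.5, 10.5): section is a regular 12-gon, circumradius = √(r²−h²) = √(5²−4.2²) = 2.713 (perimeter = 2·12·2.713·sin(180°/12) = 16.85 mm); After the difference (first − rest): starting from the 16.5×15 cube, the r=5 sphere at (4.5, 10.5) lies wholly inside it (removes its full 22.08 mm² and its 16.85 mm outline becomes a hole wall) — boundary (outer + 1 inner loop) = 79.85 mm. So its perimeter = 79.85 mm. Layer 37 (z = 7.4): the cube (footprint 16.5×15) is included at this height (perimeter 63.00 mm); the r=6.5 cylinder at (6, 15) contributes a regular 12-gon of circumradius 6.5 (perimeter = 2·12·6.500·sin(180°/12) = 40.38 mm); the r=5 sphere at (4.5, 10.5) contributes a regular 12-gon of circumradius √(5²−0.6²) = 4.964 (perimeter = 2·12·4.964·sin(180°/12) = 30.83 mm); Taking the first minus the rest: starting from the 16.5×15 cube, the r=6.5 cylinder at (6, 15) partially overlaps it — only the 62.91 mm² overlap (of its 126.75 mm²) is removed, clipping the outline; the r=5 sphere at (4.5, 10.5) partially overlaps it — only the 27.13 mm² overlap (of its 73.92 mm²) is removed, clipping the outline — boundary = 65.36 mm. So its perimeter = 65.36 mm. Layer 19 is larger (79.85 vs 65.36 mm).

layer 19 (z = 3.8 mm)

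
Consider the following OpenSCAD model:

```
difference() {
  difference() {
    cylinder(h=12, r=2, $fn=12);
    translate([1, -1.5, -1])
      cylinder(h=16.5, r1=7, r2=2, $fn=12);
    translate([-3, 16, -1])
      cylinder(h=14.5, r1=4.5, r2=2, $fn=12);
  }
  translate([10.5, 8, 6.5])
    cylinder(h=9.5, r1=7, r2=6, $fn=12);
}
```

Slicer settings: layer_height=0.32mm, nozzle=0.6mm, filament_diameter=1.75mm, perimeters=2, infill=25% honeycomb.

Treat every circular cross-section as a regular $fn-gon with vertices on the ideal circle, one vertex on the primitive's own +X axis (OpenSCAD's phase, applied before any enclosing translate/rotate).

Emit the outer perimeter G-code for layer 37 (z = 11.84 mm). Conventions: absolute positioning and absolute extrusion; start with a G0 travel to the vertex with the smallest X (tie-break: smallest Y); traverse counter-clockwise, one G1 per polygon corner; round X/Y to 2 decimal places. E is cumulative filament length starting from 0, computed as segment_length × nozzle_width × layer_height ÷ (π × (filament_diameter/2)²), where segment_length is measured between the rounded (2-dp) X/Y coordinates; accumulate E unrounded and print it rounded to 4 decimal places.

At z = 11.84 mm: the r=2 cylinder contributes a regular 12-gon of circumradius 2; the cone at (1, -1.5) (r1=7→r2=2) has section circumradius 3.109 here — a regular 12-gon; the cone at (-3, 16): at t=0.886 of its height the radius interpolates to r₁+(r₂−r₁)t = 2.286, giving a regular 12-gon of that circumradius; After the difference (first − rest): starting from the r=2 cylinder, the cone at (1, -1.5) partially overlaps it — only the 9.93 mm² overlap (of its 29.00 mm²) is removed, clipping the outline; the cone at (-3, 16) misses the remaining region (no effect) — 1 connected region; the cone at (10.5, 8) contributes a regular 12-gon of circumradius 6.438 (interpolated between r1=7 and r2=6 at t=0.562); Taking the first minus the rest: starting from the result so far, the cone at (10.5, 8) misses the remaining region (no effect) — 1 connected region. The outline is a single polygon with 10 vertices. Extrusion per mm of travel: 0.6 × 0.32 / (π × 0.875²) = 0.079824. Accumulating E over each segment gives final E = 0.7158.

G0 X-2.00 Y0.00 Z11.84
G1 X-1.85 Y-0.55 E0.0455
G1 X-1.69 Y0.05 E0.0951
G1 X-0.55 Y1.19 E0.2238
G1 X1.00 Y1.61 E0.3520
G1 X1.17 Y1.56 E0.3661
G1 X1.00 Y1.73 E0.3853
G1 X0.00 Y2.00 E0.4680
G1 X-1.00 Y1.73 E0.5507
G1 X-1.73 Y1.00 E0.6331
G1 X-2.00 Y0.00 E0.7158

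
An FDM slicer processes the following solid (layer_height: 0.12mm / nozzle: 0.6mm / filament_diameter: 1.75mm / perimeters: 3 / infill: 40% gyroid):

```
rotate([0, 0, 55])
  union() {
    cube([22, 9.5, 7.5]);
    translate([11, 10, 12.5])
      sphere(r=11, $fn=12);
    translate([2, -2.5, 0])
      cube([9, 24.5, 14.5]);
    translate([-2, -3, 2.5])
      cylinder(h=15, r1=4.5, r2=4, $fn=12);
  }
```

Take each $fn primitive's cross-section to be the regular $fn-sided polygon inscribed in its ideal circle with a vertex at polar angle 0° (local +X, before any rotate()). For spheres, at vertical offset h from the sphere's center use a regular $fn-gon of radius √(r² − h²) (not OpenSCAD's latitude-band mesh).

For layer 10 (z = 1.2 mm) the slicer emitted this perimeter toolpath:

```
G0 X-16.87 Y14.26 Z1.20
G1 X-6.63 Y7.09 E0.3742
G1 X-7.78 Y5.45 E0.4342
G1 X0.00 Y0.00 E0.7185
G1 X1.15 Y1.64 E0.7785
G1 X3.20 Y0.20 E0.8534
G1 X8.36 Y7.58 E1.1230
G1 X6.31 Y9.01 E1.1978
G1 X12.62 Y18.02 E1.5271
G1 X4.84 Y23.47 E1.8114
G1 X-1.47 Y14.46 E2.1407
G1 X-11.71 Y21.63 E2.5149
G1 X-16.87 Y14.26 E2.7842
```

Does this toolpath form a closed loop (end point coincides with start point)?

Start point (G0): (-16.87, 14.26). End point (last G1): the path returns to the start — closed.

yes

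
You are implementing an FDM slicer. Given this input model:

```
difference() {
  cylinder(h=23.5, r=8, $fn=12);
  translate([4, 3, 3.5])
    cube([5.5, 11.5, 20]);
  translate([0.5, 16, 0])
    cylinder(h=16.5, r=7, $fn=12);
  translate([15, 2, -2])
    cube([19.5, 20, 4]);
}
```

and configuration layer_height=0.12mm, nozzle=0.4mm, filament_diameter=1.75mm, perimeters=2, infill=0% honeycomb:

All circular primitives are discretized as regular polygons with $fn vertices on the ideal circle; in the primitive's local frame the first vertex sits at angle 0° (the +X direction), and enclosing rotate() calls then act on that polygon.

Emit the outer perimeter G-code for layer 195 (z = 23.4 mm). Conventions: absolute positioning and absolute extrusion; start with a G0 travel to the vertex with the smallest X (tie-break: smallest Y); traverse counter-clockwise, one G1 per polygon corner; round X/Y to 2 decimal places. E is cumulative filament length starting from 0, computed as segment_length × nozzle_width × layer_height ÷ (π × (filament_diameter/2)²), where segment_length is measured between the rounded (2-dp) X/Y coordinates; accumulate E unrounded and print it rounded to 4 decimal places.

At z = 23.4 mm: the r=8 cylinder contributes a regular 12-gon of circumradius 8; the cube at (4, 3) is present — its section is the full 5.5×11.5 rectangle; the cylinder at (0.5, 16) does not reach this height (z outside [0, 16.5]); the cube at (15, 2) does not reach this height (z outside [-2, 2]); Subtracting the remaining from the first: starting from the r=8 cylinder, the 5.5×11.5 cube at (4, 3) partially overlaps it — only the 7.35 mm² overlap (of its 63.25 mm²) is removed, clipping the outline — 1 connected region. The outline is a single polygon with 13 vertices. Extrusion per mm of travel: 0.4 × 0.12 / (π × 0.875²) = 0.019956. Accumulating E over each segment gives final E = 1.0307.

G0 X-8.00 Y0.00 Z23.40
G1 X-6.93 Y-4.00 E0.0826
G1 X-4.00 Y-6.93 E0.1653
G1 X0.00 Y-8.00 E0.2480
G1 X4.00 Y-6.93 E0.3306
G1 X6.93 Y-4.00 E0.4133
G1 X8.00 Y0.00 E0.4959
G1 X7.20 Y3.00 E0.5579
G1 X4.00 Y3.00 E0.6217
G1 X4.00 Y6.93 E0.7002
G1 X0.00 Y8.00 E0.7828
G1 X-4.00 Y6.93 E0.8654
G1 X-6.93 Y4.00 E0.9481
G1 X-8.00 Y0.00 E1.0307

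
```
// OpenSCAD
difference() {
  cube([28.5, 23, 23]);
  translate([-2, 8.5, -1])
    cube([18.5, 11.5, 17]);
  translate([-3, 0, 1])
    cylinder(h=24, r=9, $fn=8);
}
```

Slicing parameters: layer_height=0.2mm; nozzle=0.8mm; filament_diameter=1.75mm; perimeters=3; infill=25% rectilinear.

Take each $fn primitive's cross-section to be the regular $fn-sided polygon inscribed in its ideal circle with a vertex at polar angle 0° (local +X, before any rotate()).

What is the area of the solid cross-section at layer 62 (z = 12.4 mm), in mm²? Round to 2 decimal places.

At z = 12.4 mm: the 28.5×23 cube contributes its full rectangle (area 655.50 mm²); the 18.5×11.5 cube at (-2, 8.5) contributes its full rectangle (area 212.75 mm²); the r=9 cylinder at (-3, 0) gives a regular 8-gon of circumradius 9 (constant along its height) (area = (8/2)·9.000²·sin(360°/8) = 229.10 mm²); After the difference (first − rest): starting from the 28.5×23 cube (655.50 mm²), the 18.5×11.5 cube at (-2, 8.5) partially overlaps it — only the 189.75 mm² overlap (of its 212.75 mm²) is removed, clipping the outline; the r=9 cylinder at (-3, 0) partially overlaps it — only the 32.14 mm² overlap (of its 229.10 mm²) is removed, clipping the outline — area = 433.61 mm². Overall, the cross-section is a single solid region. Net area = 433.61 mm².

433.61 mm²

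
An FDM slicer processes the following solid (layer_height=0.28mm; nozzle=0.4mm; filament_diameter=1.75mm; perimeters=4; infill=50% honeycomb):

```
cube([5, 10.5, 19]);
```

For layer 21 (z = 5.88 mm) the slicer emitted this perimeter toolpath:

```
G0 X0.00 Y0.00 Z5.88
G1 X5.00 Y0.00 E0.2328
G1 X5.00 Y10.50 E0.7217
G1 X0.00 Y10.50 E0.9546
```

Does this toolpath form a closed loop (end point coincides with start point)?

no

Start point (G0): (0.00, 0.00). End point (last G1): the path does not return to the start — open.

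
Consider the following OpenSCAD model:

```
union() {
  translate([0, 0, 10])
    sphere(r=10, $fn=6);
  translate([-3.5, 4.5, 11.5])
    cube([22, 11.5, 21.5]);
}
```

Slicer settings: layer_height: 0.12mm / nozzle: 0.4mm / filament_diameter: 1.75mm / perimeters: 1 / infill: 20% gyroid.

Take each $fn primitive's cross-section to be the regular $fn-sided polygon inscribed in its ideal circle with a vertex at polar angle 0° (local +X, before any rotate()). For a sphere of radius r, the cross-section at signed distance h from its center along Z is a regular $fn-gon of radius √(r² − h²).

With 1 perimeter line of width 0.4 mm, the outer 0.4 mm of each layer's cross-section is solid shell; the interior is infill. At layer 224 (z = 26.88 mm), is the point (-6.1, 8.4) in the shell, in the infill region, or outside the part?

At z = 26.88 mm: the sphere does not reach this height (|z−center|=16.880 > r=10); the 22×11.5 cube at (-3.5, 4.5) contributes its full rectangle; Merging all regions: only the 22×11.5 cube at (-3.5, 4.5) is present, so the union is just that shape — 1 connected region. Overall, the cross-section is a single solid region. The nearest boundary edge runs (-3.50, 16.00)→(-3.50, 4.50); distance from the point to it = 2.60 mm. The point is not inside any of the regions above, so it lies outside the cross-section (2.60 mm from the nearest boundary).

outside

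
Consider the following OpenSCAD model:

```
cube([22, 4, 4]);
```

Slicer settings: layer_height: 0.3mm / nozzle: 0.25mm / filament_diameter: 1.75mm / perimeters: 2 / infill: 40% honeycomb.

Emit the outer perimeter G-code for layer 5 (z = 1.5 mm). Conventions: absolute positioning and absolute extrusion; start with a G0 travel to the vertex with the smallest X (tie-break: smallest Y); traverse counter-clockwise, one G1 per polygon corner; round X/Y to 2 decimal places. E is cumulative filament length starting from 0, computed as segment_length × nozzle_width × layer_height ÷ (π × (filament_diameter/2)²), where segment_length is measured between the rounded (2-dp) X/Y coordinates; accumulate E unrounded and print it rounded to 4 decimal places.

G0 X0.00 Y0.00 Z1.50
G1 X22.00 Y0.00 E0.6860
G1 X22.00 Y4.00 E0.8107
G1 X0.00 Y4.00 E1.4967
G1 X0.00 Y0.00 E1.6214

At z = 1.5 mm: the 22×4 cube contributes its full rectangle. The outline is a single polygon with 4 vertices. Extrusion per mm of travel: 0.25 × 0.3 / (π × 0.875²) = 0.031181. Accumulating E over each segment gives final E = 1.6214.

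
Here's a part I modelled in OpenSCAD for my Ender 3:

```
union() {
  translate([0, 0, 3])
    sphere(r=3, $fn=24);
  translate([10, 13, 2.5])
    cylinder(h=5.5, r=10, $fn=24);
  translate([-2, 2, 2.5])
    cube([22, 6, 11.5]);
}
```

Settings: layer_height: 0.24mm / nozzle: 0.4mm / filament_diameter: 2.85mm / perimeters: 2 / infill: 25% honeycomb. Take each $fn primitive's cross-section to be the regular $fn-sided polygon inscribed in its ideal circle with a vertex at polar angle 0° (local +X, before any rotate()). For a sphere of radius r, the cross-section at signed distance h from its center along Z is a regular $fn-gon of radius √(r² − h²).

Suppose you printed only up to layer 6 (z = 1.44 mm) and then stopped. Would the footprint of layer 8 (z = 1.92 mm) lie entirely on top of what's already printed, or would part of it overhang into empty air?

part overhangs

Compare the two slices. At z = 1.44: the sphere: section is a regular 24-gon, circumradius = √(r²−h²) = √(3²−1.56²) = 2.562 (area = (24/2)·2.562²·sin(360°/24) = 20.39 mm²); the cylinder at (10, 13) does not reach this height (z outside [2.5, 8]); the cube at (-2, 2) is not intersected at this z (z outside [2.5, 14]); Taking the union: only the r=3 sphere is present, so the union is just that shape — area = 20.39 mm². At z = 1.92: the r=3 sphere slices to a regular 24-gon of circumradius 2.799 (√(r²−h²) with h=1.08 from center) (area = (24/2)·2.799²·sin(360°/24) = 24.33 mm²); the cylinder at (10, 13) is not intersected at this z (z outside [2.5, 8]); the cube at (-2, 2) is absent (z outside [2.5, 14]); Taking the union: only the r=3 sphere is present, so the union is just that shape — area = 24.33 mm². Checking containment: at z = 1.92 the cross-section extends beyond the z = 1.44 cross-section by about 3.94 mm².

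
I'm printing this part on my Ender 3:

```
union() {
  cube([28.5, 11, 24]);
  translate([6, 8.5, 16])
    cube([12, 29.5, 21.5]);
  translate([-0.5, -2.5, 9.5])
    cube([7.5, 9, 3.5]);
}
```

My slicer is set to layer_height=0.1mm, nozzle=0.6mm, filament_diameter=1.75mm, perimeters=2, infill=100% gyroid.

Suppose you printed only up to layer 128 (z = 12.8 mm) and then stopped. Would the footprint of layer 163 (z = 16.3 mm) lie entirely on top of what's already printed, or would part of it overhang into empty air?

part overhangs

Compare the two slices. At z = 12.8: the cube is present — its section is the full 28.5×11 rectangle (area 313.50 mm²); the cube at (6, 8.5) is not intersected at this z (z outside [16, 37.5]); the 7.5×9 cube at (-0.5, -2.5) contributes its full rectangle (area 67.50 mm²); Merging all regions: the regions partially overlap — summed areas 381.00 mm² minus the doubly-counted overlap 45.50 mm² gives 335.50 mm² — area = 335.50 mm². At z = 16.3: the cube (footprint 28.5×11) is included at this height (area 313.50 mm²); the cube at (6, 8.5) (footprint 12×29.5) is included at this height (area 354.00 mm²); the cube at (-0.5, -2.5) does not reach this height (z outside [9.5, 13]); Merging all regions: the regions partially overlap — summed areas 667.50 mm² minus the doubly-counted overlap 30.00 mm² gives 637.50 mm² — area = 637.50 mm². Checking containment: at z = 16.3 the cross-section extends beyond the z = 12.8 cross-section by about 324.00 mm².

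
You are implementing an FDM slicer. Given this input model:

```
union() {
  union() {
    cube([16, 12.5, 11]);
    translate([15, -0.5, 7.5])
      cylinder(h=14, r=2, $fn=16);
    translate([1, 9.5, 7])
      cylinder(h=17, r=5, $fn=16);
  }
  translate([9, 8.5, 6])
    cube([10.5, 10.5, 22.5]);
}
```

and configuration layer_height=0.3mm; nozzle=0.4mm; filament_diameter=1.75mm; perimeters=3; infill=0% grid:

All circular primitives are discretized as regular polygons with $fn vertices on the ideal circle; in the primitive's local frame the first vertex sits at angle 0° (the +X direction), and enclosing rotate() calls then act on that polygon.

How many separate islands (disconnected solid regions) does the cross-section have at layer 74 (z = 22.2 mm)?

At z = 22.2 mm: the cube is absent (z outside [0, 11]); the cylinder at (15, -0.5) is absent (z outside [7.5, 21.5]); the cylinder at (1, 9.5): section is a regular 16-gon, circumradius r=5; Merging all regions: only the r=5 cylinder at (1, 9.5) is present, so the union is just that shape — 1 connected region; the cube at (9, 8.5) is present — its section is the full 10.5×10.5 rectangle; Merging all regions: the 2 present regions are separate (no shared area or edge), so areas and boundary lengths simply add and each stays a separate island — 2 connected regions. Overall, the cross-section has 2 separate islands. Island count = 2.

2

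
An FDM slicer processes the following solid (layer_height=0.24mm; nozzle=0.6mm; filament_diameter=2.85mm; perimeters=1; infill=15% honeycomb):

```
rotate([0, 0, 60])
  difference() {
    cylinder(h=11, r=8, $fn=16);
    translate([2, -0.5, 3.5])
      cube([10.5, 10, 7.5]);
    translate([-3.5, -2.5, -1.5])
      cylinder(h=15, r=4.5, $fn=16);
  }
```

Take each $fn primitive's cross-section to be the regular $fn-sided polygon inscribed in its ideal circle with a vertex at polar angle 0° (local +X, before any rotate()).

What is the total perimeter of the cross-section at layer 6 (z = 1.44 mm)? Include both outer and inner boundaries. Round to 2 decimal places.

At z = 1.44 mm: the cylinder: section is a regular 16-gon, circumradius r=8 (perimeter = 2·16·8.000·sin(180°/16) = 49.94 mm); the cube at (2, -0.5) is not intersected at this z (z outside [3.5, 11]); the r=4.5 cylinder at (-3.5, -2.5) gives a regular 16-gon of circumradius 4.5 (constant along its height) (perimeter = 2·16·4.500·sin(180°/16) = 28.09 mm); After the difference (first − rest): starting from the r=8 cylinder, the r=4.5 cylinder at (-3.5, -2.5) partially overlaps it — only the 57.79 mm² overlap (of its 61.99 mm²) is removed, clipping the outline — boundary = 62.64 mm; (whole slice rotated 60° about Z — lengths, areas and connectivity unchanged). Overall, the cross-section is a single solid region. Total boundary length (outer) = 62.64 mm.

62.64 mm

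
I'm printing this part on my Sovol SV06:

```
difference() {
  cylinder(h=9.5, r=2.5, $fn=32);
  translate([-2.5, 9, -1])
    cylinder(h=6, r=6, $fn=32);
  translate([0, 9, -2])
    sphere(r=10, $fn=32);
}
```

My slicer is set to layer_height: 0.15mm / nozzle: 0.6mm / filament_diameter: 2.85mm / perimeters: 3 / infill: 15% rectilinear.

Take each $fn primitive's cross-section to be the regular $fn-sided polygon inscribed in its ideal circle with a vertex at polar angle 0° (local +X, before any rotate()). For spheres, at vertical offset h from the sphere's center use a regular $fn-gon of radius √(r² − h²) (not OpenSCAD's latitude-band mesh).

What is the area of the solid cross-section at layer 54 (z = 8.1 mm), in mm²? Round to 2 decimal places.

At z = 8.1 mm: the r=2.5 cylinder gives a regular 32-gon of circumradius 2.5 (constant along its height) (area = (32/2)·2.500²·sin(360°/32) = 19.51 mm²); the cylinder at (-2.5, 9) is absent (z outside [-1, 5]); the sphere at (0, 9) is not intersected at this z (|z−center|=10.100 > r=10); Subtracting the remaining from the first: none of the subtracted shapes is present at this height, so the r=2.5 cylinder is unchanged — area = 19.51 mm². Overall, the cross-section is a single solid region. Net area = 19.51 mm².

19.51 mm²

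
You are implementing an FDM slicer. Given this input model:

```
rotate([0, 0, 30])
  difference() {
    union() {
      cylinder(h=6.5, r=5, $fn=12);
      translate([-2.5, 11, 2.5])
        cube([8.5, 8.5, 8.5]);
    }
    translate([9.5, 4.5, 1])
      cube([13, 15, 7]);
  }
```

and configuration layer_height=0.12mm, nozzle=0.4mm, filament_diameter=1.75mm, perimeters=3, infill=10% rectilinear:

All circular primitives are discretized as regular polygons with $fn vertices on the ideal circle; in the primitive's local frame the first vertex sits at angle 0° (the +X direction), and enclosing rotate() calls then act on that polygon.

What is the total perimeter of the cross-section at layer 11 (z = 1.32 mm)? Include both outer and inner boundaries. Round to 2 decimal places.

31.06 mm

At z = 1.32 mm: the r=5 cylinder contributes a regular 12-gon of circumradius 5 (perimeter = 2·12·5.000·sin(180°/12) = 31.06 mm); the cube at (-2.5, 11) does not reach this height (z outside [2.5, 11]); Combining (union): only the r=5 cylinder is present, so the union is just that shape — boundary = 31.06 mm; the cube at (9.5, 4.5) is present — its section is the full 13×15 rectangle (perimeter 56.00 mm); Taking the first minus the rest: starting from that combined region, the 13×15 cube at (9.5, 4.5) misses the remaining region (no effect) — boundary = 31.06 mm; (rotated 30° about Z; rotation is an isometry so areas/perimeters/island counts are preserved). Overall, the cross-section is a single solid region. Total boundary length (outer) = 31.06 mm.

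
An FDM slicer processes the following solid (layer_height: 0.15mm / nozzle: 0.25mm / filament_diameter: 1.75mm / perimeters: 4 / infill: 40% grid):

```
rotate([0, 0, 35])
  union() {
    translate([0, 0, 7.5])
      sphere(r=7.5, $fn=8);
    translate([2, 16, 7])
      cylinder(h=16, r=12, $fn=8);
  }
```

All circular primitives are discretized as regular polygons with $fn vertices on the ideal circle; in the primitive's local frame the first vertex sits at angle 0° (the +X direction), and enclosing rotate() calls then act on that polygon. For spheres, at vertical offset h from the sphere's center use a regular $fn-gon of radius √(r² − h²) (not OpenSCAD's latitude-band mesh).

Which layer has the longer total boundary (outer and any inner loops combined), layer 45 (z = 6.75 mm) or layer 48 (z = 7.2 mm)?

Layer 45 (z = 6.75): the sphere: section is a regular 8-gon, circumradius = √(r²−h²) = √(7.5²−0.75²) = 7.462 (perimeter = 2·8·7.462·sin(180°/8) = 45.69 mm); the cylinder at (2, 16) does not reach this height (z outside [7, 23]); Taking the union: only the r=7.5 sphere is present, so the union is just that shape — boundary = 45.69 mm; (whole slice rotated 35° about Z — lengths, areas and connectivity unchanged). So its perimeter = 45.69 mm. Layer 48 (z = 7.2): the sphere: section is a regular 8-gon, circumradius = √(r²−h²) = √(7.5²−0.3²) = 7.494 (perimeter = 2·8·7.494·sin(180°/8) = 45.89 mm); the r=12 cylinder at (2, 16) gives a regular 8-gon of circumradius 12 (constant along its height) (perimeter = 2·8·12.000·sin(180°/8) = 73.48 mm); Taking the union: the regions partially overlap (shared area 13.91 mm²), so the edge portions inside another operand are dropped and the merged outline is re-measured after clipping — boundary = 101.10 mm; (rotated 35° about Z; rotation is an isometry so areas/perimeters/island counts are preserved). So its perimeter = 101.10 mm. Layer 48 is larger (101.10 vs 45.69 mm).

layer 48 (z = 7.2 mm)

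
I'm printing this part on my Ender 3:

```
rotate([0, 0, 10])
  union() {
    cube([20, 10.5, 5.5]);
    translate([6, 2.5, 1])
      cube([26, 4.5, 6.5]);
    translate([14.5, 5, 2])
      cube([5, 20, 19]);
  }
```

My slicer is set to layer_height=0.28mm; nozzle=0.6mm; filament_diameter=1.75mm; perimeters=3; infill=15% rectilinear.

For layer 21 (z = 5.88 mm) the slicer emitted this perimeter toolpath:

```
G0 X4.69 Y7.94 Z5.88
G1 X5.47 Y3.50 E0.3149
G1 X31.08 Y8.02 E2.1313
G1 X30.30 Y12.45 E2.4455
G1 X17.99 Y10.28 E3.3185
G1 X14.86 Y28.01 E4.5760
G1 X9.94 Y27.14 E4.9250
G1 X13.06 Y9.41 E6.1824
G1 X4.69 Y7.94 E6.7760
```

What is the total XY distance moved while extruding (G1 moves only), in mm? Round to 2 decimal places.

97.01 mm

Sum the Euclidean lengths of each G1 segment: total = 97.01 mm.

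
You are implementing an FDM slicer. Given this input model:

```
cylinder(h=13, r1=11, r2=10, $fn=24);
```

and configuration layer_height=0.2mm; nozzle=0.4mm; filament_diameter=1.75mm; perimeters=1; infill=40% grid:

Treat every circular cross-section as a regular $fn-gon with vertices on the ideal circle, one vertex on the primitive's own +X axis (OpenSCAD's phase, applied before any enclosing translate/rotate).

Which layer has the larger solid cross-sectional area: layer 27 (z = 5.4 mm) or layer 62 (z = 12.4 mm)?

layer 27 (z = 5.4 mm)

Layer 27 (z = 5.4): the cone (r1=11→r2=10) has section circumradius 10.585 here — a regular 24-gon (area = (24/2)·10.585²·sin(360°/24) = 347.96 mm²). So its area = 347.96 mm². Layer 62 (z = 12.4): the cone contributes a regular 24-gon of circumradius 10.046 (interpolated between r1=11 and r2=10 at t=0.954) (area = (24/2)·10.046²·sin(360°/24) = 313.46 mm²). So its area = 313.46 mm². Layer 27 is larger (347.96 vs 313.46 mm²).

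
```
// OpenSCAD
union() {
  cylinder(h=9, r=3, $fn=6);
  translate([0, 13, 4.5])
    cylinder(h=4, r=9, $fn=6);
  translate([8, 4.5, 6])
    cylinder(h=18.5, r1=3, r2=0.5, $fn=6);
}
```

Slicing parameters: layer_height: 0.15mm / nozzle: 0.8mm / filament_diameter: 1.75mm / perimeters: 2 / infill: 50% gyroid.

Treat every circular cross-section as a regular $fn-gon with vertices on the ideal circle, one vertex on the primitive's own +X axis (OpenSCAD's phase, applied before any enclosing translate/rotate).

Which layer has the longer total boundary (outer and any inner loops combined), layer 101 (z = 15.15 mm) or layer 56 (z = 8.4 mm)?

layer 56 (z = 8.4 mm)

Layer 101 (z = 15.15): the cylinder does not reach this height (z outside [0, 9]); the cylinder at (0, 13) does not reach this height (z outside [4.5, 8.5]); the cone at (8, 4.5): at t=0.495 of its height the radius interpolates to r₁+(r₂−r₁)t = 1.764, giving a regular 6-gon of that circumradius (perimeter = 2·6·1.764·sin(180°/6) = 10.58 mm); Combining (union): only the cone at (8, 4.5) is present, so the union is just that shape — boundary = 10.58 mm. So its perimeter = 10.58 mm. Layer 56 (z = 8.4): the cylinder: section is a regular 6-gon, circumradius r=3 (perimeter = 2·6·3.000·sin(180°/6) = 18.00 mm); the r=9 cylinder at (0, 13) gives a regular 6-gon of circumradius 9 (constant along its height) (perimeter = 2·6·9.000·sin(180°/6) = 54.00 mm); the cone at (8, 4.5): at t=0.130 of its height the radius interpolates to r₁+(r₂−r₁)t = 2.676, giving a regular 6-gon of that circumradius (perimeter = 2·6·2.676·sin(180°/6) = 16.05 mm); Taking the union: the 3 present regions are separate (no shared area or edge), so areas and boundary lengths simply add and each stays a separate island — boundary = 88.05 mm. So its perimeter = 88.05 mm. Layer 56 is larger (88.05 vs 10.58 mm).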